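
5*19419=97095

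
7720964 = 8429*916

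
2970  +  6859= 9829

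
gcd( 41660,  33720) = 20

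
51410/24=25705/12  =  2142.08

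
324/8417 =324/8417=0.04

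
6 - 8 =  - 2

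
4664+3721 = 8385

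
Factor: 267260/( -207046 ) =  - 830/643 = - 2^1*5^1 * 83^1 *643^( - 1 ) 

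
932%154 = 8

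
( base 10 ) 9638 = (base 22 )jk2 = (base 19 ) 17d5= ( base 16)25a6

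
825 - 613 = 212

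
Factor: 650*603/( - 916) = - 195975/458 = - 2^(-1)*3^2*5^2*13^1 * 67^1*229^ (-1)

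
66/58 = 1 + 4/29 = 1.14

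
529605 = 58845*9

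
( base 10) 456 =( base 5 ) 3311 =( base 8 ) 710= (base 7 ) 1221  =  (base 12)320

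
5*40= 200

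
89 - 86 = 3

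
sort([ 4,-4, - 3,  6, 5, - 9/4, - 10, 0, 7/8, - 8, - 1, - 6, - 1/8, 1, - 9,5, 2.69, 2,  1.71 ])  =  [- 10,  -  9,  -  8  , - 6,- 4 ,-3, - 9/4, - 1, - 1/8, 0,7/8, 1, 1.71, 2 , 2.69, 4, 5, 5, 6 ]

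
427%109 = 100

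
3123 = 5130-2007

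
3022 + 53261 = 56283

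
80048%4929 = 1184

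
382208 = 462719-80511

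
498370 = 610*817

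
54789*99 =5424111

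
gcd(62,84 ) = 2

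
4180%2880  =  1300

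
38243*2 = 76486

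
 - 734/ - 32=22+15/16= 22.94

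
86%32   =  22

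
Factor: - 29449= - 7^2*601^1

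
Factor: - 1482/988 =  - 2^( -1)*3^1=- 3/2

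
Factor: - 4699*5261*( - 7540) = 186399650060 = 2^2*5^1*13^1 * 29^1*37^1*127^1*5261^1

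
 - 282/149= - 2 + 16/149= - 1.89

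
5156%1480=716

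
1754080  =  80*21926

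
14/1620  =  7/810 = 0.01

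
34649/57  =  34649/57 = 607.88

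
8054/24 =4027/12 =335.58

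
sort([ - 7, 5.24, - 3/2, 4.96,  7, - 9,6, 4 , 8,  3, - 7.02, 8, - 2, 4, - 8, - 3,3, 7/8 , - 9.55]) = [ - 9.55, - 9, - 8, - 7.02, - 7,  -  3, - 2, - 3/2, 7/8, 3, 3,4, 4, 4.96, 5.24,6, 7,8, 8 ] 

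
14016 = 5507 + 8509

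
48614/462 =24307/231 = 105.23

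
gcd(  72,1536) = 24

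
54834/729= 75 + 53/243=75.22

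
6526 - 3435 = 3091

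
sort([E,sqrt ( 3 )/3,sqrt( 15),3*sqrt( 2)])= [ sqrt( 3 ) /3,E,sqrt( 15 ), 3*sqrt( 2 )]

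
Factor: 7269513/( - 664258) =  - 2^( - 1 )*3^1*7^( - 1)* 17^(-1)*521^1 * 2791^( - 1) *4651^1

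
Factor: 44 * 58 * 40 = 2^6*5^1*11^1*29^1 = 102080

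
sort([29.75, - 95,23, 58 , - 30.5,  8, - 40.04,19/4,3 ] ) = [ - 95 , - 40.04, - 30.5 , 3, 19/4, 8, 23, 29.75, 58]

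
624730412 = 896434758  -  271704346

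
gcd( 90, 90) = 90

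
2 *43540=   87080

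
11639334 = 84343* 138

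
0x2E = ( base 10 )46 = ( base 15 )31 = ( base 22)22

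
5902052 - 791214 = 5110838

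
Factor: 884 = 2^2 * 13^1*17^1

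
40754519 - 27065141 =13689378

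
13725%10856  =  2869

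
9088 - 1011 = 8077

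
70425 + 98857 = 169282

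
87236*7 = 610652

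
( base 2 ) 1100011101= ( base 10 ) 797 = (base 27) 12e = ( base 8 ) 1435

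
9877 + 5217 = 15094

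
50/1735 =10/347= 0.03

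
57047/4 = 57047/4 = 14261.75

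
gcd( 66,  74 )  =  2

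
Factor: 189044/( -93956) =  - 83^( - 1)*167^1= - 167/83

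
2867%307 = 104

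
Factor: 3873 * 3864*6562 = 2^4*3^2*7^1*17^1*23^1*193^1*1291^1= 98202114864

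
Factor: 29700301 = 29700301^1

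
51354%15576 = 4626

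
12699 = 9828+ 2871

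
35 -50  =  -15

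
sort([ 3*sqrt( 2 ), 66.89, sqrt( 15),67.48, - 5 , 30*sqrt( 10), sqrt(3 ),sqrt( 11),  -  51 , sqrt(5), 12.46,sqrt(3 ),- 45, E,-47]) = [ - 51  , - 47,-45, - 5, sqrt( 3),sqrt( 3 ), sqrt( 5 ),E, sqrt(11 ),sqrt(  15 ), 3*sqrt( 2) , 12.46,  66.89, 67.48, 30*sqrt(10)]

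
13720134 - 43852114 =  - 30131980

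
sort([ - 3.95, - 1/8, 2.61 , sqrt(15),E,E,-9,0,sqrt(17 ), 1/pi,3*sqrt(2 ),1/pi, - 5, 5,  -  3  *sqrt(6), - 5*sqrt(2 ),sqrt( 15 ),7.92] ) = [ - 9, - 3*sqrt (6), - 5 * sqrt(2), - 5, - 3.95,-1/8, 0,  1/pi,1/pi,  2.61, E,E, sqrt(15),sqrt(15),sqrt(17),3*sqrt ( 2), 5, 7.92]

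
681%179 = 144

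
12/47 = 12/47 = 0.26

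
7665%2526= 87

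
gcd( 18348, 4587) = 4587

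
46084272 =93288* 494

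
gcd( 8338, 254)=2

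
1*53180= 53180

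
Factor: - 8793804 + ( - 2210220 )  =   - 11004024 = -2^3*3^1*458501^1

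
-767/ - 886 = 767/886= 0.87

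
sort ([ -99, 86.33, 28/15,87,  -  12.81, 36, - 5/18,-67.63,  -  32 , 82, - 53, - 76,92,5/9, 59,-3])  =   [ - 99 ,-76, - 67.63, - 53,-32, - 12.81,-3, - 5/18,5/9,28/15, 36,59, 82,86.33,87, 92]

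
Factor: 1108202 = 2^1 * 127^1 * 4363^1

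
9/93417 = 3/31139 = 0.00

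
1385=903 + 482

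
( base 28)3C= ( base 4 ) 1200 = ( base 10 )96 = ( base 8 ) 140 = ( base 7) 165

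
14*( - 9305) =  - 130270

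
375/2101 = 375/2101 = 0.18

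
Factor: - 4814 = - 2^1*29^1*83^1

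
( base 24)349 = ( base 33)1MI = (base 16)729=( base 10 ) 1833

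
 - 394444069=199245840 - 593689909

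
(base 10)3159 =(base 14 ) 1219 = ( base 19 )8e5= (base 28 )40N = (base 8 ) 6127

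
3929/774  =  5 + 59/774 = 5.08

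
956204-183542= 772662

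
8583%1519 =988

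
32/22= 16/11=1.45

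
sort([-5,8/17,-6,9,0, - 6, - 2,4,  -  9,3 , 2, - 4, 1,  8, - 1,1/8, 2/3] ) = [ - 9, - 6,-6 , - 5, - 4,-2,-1,0,1/8,8/17,2/3,1,2,3 , 4,8, 9]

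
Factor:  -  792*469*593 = -2^3*3^2*7^1*11^1*67^1*593^1 = -  220268664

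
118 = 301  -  183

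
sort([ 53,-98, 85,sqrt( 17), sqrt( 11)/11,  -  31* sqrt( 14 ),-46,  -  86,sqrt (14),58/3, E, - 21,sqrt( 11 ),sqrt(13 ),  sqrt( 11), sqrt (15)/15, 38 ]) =[ - 31*sqrt( 14),- 98, - 86,-46, - 21, sqrt(15)/15, sqrt (11 )/11, E, sqrt ( 11),sqrt(11 ) , sqrt( 13),sqrt( 14 ), sqrt( 17),58/3, 38,53,85 ]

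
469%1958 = 469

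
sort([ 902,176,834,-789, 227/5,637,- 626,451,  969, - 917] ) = [ - 917, - 789,-626,227/5,  176 , 451,  637,834, 902,  969]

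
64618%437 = 379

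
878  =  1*878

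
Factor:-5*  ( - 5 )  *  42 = 2^1*3^1* 5^2*7^1=1050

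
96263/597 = 161 + 146/597 = 161.24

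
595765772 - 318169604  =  277596168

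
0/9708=0 = 0.00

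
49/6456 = 49/6456 = 0.01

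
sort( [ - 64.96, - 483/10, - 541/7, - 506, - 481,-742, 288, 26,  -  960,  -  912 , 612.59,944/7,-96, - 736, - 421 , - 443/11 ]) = [ - 960, - 912, - 742, - 736, - 506,- 481, - 421, - 96, - 541/7,- 64.96, - 483/10, - 443/11,26,  944/7,288, 612.59]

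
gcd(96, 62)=2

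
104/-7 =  - 104/7 = - 14.86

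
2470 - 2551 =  - 81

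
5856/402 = 976/67=14.57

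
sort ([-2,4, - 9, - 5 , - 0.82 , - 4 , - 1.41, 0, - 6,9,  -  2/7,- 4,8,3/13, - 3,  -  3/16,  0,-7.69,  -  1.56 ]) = [-9, - 7.69, - 6, - 5, - 4,  -  4, - 3, - 2,-1.56,  -  1.41, - 0.82,- 2/7,  -  3/16,0,  0,3/13,  4,8 , 9]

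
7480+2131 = 9611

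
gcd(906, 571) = 1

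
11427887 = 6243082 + 5184805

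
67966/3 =22655  +  1/3 = 22655.33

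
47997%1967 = 789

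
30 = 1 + 29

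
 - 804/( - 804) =1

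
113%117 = 113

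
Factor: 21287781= 3^2 * 2365309^1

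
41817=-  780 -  - 42597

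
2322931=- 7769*( - 299) 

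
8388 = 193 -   -  8195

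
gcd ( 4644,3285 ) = 9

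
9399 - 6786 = 2613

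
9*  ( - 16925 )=  -  152325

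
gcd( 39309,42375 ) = 3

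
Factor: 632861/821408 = 2^( - 5 )* 7^(  -  1)*19^ ( - 1)*131^1 * 193^( - 1 ) * 4831^1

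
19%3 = 1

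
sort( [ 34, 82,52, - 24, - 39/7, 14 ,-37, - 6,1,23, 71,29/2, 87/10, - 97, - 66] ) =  [ - 97,-66, - 37 , - 24, - 6,-39/7, 1 , 87/10, 14, 29/2,23,  34,52 , 71, 82]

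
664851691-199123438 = 465728253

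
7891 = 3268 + 4623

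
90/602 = 45/301 =0.15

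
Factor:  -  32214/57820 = - 39/70 = - 2^(- 1)*3^1*5^( - 1) * 7^( - 1)*13^1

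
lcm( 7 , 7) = 7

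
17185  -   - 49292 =66477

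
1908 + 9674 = 11582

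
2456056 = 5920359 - 3464303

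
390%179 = 32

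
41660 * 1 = 41660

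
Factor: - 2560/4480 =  - 4/7 =- 2^2*7^( - 1 ) 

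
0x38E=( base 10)910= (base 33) RJ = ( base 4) 32032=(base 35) q0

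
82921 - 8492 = 74429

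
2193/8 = 274 + 1/8 = 274.12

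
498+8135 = 8633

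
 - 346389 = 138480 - 484869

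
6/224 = 3/112= 0.03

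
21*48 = 1008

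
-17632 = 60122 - 77754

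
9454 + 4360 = 13814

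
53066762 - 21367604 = 31699158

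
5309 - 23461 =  - 18152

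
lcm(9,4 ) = 36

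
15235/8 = 1904+3/8 = 1904.38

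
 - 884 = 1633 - 2517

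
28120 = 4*7030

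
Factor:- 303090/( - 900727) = 2^1*3^1 * 5^1 * 569^( - 1)*1583^( - 1) * 10103^1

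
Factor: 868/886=2^1* 7^1*31^1*443^(-1) = 434/443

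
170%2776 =170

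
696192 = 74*9408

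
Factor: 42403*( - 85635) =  - 3^2* 5^1 * 11^1 *173^1*42403^1  =  - 3631180905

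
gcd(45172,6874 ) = 982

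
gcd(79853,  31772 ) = 47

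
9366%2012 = 1318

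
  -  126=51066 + -51192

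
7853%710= 43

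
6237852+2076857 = 8314709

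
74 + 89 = 163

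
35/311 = 35/311=0.11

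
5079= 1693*3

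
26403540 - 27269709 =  - 866169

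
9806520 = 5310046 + 4496474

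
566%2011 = 566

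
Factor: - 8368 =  - 2^4*523^1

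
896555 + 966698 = 1863253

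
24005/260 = 4801/52 = 92.33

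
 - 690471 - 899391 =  - 1589862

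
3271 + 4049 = 7320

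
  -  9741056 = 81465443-91206499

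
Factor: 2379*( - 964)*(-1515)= 2^2 * 3^2*5^1*13^1 * 61^1*101^1*241^1=3474434340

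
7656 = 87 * 88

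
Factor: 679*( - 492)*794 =  -  265249992 =- 2^3*3^1*7^1*41^1*97^1*397^1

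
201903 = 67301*3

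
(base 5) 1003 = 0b10000000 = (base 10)128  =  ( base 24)58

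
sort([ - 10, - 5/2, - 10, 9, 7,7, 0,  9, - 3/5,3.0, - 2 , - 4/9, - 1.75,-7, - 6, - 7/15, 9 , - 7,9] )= [ - 10, - 10, - 7, - 7 ,-6, - 5/2, - 2, - 1.75,-3/5, - 7/15, - 4/9, 0, 3.0, 7, 7,9,9, 9, 9] 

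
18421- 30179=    - 11758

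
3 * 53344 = 160032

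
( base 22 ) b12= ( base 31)5hg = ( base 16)14E4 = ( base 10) 5348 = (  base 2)1010011100100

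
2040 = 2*1020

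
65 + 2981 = 3046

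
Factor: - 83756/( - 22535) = 2^2 *5^( - 1 )*4507^( - 1)*20939^1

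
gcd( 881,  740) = 1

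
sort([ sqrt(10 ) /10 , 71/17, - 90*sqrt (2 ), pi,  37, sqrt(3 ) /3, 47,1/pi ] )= [-90*sqrt(2 ), sqrt(10 )/10, 1/pi, sqrt(3) /3, pi,71/17, 37, 47 ]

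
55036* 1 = 55036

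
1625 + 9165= 10790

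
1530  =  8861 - 7331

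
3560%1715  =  130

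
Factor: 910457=910457^1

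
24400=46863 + -22463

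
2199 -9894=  - 7695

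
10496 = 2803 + 7693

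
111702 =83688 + 28014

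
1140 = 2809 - 1669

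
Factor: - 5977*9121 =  - 7^1*43^1*139^1*1303^1 =- 54516217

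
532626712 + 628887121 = 1161513833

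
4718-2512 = 2206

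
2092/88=523/22 = 23.77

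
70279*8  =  562232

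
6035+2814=8849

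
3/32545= 3/32545 = 0.00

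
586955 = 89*6595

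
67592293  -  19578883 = 48013410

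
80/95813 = 80/95813 = 0.00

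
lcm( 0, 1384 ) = 0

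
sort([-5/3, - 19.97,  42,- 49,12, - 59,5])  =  [-59, - 49  ,-19.97, - 5/3,5,12 , 42]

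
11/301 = 11/301 = 0.04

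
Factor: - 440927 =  - 67^1*6581^1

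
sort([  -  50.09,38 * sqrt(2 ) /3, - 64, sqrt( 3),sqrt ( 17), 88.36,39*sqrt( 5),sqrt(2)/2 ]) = [-64, - 50.09, sqrt( 2)/2, sqrt( 3 )  ,  sqrt( 17 ),38*sqrt(2)/3, 39*sqrt( 5),88.36] 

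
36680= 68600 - 31920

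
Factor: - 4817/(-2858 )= 2^( - 1) *1429^( - 1 )*4817^1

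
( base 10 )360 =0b101101000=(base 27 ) d9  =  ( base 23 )FF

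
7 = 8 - 1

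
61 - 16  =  45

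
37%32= 5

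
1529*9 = 13761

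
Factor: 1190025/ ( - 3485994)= - 396675/1161998 = - 2^( - 1) * 3^2*5^2*41^1*43^1 * 283^ ( - 1)*2053^(  -  1)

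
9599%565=559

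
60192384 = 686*87744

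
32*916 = 29312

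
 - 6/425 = - 6/425  =  - 0.01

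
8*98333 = 786664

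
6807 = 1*6807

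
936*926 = 866736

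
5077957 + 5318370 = 10396327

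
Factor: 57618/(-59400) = -2^ ( - 2) * 5^( - 2 ) * 97^1=- 97/100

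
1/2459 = 1/2459 = 0.00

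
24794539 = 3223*7693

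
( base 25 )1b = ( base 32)14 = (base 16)24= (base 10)36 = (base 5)121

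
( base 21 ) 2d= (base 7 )106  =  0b110111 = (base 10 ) 55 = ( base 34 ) 1L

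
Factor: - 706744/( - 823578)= 353372/411789 = 2^2 *3^( - 1 )*7^( - 1 )*23^2*167^1*19609^( - 1)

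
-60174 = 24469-84643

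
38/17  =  38/17 = 2.24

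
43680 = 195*224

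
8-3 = 5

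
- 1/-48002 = 1/48002 = 0.00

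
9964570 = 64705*154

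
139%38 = 25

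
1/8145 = 1/8145  =  0.00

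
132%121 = 11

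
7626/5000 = 3813/2500= 1.53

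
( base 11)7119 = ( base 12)5582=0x24f2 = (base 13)43c7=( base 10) 9458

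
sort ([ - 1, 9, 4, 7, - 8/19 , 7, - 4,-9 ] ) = [ -9  ,-4, - 1,-8/19, 4, 7,7 , 9]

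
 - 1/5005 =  - 1 + 5004/5005 = - 0.00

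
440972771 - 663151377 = - 222178606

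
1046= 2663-1617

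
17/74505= 17/74505=0.00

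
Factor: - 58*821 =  - 47618= - 2^1*29^1*821^1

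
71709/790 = 90 + 609/790 = 90.77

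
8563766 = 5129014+3434752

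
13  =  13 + 0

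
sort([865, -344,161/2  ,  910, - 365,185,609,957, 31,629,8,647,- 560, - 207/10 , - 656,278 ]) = [  -  656, - 560, - 365, -344, - 207/10,8,31,161/2,185, 278,609,629 , 647,865,910,  957]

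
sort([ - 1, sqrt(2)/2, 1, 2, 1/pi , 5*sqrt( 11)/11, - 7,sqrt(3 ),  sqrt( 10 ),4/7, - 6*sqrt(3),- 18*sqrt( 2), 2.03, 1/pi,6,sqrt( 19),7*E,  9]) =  [-18*sqrt(2 ), - 6*sqrt ( 3 ), - 7, - 1,  1/pi, 1/pi,4/7, sqrt( 2) /2,1,  5*sqrt(11 ) /11,  sqrt( 3),2,2.03,  sqrt( 10),  sqrt( 19),6, 9, 7* E] 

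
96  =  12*8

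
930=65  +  865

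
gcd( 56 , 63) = 7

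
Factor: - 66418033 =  - 11^1*29^1*208207^1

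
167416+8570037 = 8737453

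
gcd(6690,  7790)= 10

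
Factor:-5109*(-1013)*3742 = 2^1*3^1*13^1*131^1*1013^1*1871^1 = 19366410414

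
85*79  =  6715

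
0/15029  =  0=0.00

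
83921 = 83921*1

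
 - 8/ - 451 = 8/451= 0.02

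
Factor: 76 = 2^2*19^1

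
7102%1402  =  92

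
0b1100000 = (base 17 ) 5b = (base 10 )96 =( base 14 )6c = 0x60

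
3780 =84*45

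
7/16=7/16 = 0.44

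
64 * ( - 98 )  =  -6272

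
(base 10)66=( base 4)1002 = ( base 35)1V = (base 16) 42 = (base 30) 26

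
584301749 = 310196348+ 274105401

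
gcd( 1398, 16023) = 3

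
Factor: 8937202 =2^1*23^1*37^1*59^1*89^1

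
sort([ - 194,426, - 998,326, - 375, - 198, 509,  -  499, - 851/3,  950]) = [ - 998, - 499, - 375, - 851/3,  -  198,- 194,  326, 426, 509, 950]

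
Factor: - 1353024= - 2^6*3^6*29^1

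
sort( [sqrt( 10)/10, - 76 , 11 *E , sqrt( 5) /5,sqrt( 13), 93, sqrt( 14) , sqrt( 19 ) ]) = [-76,sqrt(10 ) /10, sqrt(5 )/5 , sqrt( 13),sqrt(14 ),sqrt( 19 ),11*E,93]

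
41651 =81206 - 39555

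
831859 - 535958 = 295901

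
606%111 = 51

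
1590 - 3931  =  -2341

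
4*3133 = 12532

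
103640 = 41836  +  61804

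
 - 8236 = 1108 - 9344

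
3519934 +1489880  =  5009814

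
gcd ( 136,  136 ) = 136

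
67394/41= 67394/41 = 1643.76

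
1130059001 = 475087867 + 654971134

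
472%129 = 85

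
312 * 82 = 25584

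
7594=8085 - 491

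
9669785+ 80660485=90330270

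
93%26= 15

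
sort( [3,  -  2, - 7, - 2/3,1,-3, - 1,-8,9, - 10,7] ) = [  -  10, - 8, - 7, - 3,  -  2, - 1, - 2/3, 1,3,7, 9] 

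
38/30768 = 19/15384 = 0.00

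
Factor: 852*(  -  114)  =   -2^3*3^2*19^1 * 71^1 = - 97128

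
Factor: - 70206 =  - 2^1*3^1*11701^1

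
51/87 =17/29 =0.59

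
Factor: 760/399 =2^3 * 3^ (-1)*5^1*7^ (  -  1) = 40/21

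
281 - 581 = -300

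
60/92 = 15/23 = 0.65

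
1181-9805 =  - 8624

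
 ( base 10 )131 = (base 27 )4N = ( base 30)4B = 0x83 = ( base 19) 6h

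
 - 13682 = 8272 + -21954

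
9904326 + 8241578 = 18145904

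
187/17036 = 187/17036 = 0.01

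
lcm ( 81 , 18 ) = 162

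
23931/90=265  +  9/10  =  265.90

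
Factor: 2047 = 23^1*89^1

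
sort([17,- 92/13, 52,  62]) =[ - 92/13, 17,52 , 62 ]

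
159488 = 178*896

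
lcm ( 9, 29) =261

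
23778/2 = 11889  =  11889.00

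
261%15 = 6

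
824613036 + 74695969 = 899309005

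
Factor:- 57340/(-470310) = 94/771 = 2^1*3^( - 1)*47^1*257^( - 1 )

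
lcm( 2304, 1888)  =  135936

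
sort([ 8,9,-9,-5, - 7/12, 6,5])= [  -  9, - 5,-7/12,  5, 6, 8,9]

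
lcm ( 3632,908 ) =3632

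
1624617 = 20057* 81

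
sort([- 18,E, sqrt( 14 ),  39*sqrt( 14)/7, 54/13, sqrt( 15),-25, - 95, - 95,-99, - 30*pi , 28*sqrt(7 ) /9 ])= [ - 99, - 95,-95, - 30*pi , - 25,-18, E, sqrt(14), sqrt ( 15 ), 54/13, 28*sqrt(7)/9, 39*sqrt( 14)/7 ] 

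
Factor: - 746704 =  - 2^4*7^1*59^1*113^1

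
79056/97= 815+1/97=815.01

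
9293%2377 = 2162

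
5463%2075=1313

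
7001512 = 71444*98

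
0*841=0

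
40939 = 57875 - 16936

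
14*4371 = 61194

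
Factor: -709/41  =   - 41^(  -  1)*709^1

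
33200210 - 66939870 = - 33739660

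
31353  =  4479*7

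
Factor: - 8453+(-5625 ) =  - 2^1*7039^1 = - 14078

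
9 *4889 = 44001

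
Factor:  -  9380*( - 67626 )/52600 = 3^2 * 5^( -1 )*7^1*13^1*17^2*67^1*263^( - 1)=   15858297/1315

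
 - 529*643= -340147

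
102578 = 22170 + 80408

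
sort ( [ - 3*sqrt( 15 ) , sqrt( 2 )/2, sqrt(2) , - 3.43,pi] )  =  [ - 3*sqrt(15), - 3.43,sqrt( 2) /2, sqrt(2),pi]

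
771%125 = 21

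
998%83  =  2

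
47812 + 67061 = 114873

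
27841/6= 27841/6=4640.17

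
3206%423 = 245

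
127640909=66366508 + 61274401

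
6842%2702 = 1438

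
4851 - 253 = 4598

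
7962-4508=3454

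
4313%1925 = 463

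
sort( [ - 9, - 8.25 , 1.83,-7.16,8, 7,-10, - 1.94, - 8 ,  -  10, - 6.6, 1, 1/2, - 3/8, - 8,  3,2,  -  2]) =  [ - 10, - 10,-9,-8.25 , - 8, - 8, - 7.16, - 6.6, - 2, - 1.94, -3/8,1/2, 1,1.83,2,3,7, 8] 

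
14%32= 14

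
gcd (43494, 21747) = 21747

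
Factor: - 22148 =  - 2^2*7^2*113^1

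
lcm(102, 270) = 4590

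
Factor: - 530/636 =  - 2^(  -  1 )*3^( - 1 ) * 5^1 = -5/6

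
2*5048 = 10096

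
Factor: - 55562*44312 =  - 2^4*13^1*29^1*191^1 *2137^1=- 2462063344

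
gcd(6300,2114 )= 14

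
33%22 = 11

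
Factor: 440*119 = 52360 = 2^3 * 5^1*7^1*11^1*17^1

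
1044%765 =279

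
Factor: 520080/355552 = 2^( - 1)*3^1*5^1*11^1*41^( - 1)*197^1*271^( - 1) = 32505/22222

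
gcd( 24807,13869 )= 3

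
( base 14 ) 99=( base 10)135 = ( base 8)207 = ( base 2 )10000111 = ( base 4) 2013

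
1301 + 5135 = 6436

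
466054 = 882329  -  416275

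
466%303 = 163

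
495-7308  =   - 6813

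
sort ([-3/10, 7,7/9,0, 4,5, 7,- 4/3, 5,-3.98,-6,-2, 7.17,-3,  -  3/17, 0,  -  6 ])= [ - 6,  -  6,-3.98, - 3, - 2, - 4/3, - 3/10, - 3/17, 0, 0,7/9, 4, 5, 5, 7,7, 7.17]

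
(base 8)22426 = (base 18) 1b58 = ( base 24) GBE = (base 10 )9494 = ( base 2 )10010100010110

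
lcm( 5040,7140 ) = 85680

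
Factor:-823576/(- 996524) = 2^1 * 13^1*7919^1*249131^(-1 )  =  205894/249131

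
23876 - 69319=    - 45443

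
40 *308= 12320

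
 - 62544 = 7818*( - 8) 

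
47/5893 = 47/5893 = 0.01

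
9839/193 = 50 + 189/193 = 50.98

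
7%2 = 1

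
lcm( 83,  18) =1494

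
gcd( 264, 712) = 8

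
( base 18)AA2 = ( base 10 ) 3422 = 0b110101011110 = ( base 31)3hc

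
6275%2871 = 533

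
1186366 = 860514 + 325852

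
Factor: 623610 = 2^1*3^2*5^1* 13^2*41^1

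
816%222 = 150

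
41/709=41/709 = 0.06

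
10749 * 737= 7922013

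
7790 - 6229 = 1561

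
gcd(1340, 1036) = 4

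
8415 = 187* 45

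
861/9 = 287/3= 95.67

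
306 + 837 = 1143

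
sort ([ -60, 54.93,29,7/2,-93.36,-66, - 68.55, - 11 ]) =[ - 93.36, - 68.55, - 66  , -60, - 11,7/2, 29, 54.93 ]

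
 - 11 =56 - 67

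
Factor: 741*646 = 478686= 2^1*3^1*13^1*17^1*19^2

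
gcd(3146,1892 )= 22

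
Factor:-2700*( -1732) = 2^4*3^3*5^2*433^1 = 4676400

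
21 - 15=6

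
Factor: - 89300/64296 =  - 2^ (  -  1) * 3^(  -  2 )*5^2 = -25/18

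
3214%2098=1116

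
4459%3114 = 1345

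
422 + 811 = 1233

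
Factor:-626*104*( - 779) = 50716016= 2^4 * 13^1*19^1*41^1*313^1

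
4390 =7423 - 3033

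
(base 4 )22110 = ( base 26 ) pa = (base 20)1D0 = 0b1010010100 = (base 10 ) 660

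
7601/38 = 7601/38 = 200.03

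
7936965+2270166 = 10207131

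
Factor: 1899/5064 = 3/8 = 2^( - 3)*3^1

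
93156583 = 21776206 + 71380377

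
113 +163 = 276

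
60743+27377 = 88120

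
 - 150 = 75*( - 2)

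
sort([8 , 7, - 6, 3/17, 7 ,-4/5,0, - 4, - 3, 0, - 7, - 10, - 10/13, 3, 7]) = [ - 10, - 7,-6,  -  4, -3,  -  4/5, - 10/13,  0,0,3/17,3,7, 7 , 7,8]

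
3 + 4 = 7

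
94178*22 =2071916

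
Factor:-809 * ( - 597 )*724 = 2^2*3^1*181^1*199^1 * 809^1 = 349672452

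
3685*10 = 36850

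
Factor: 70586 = 2^1*29^1*1217^1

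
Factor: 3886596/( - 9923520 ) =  - 323883/826960 = -2^(  -  4)*3^2*5^( - 1 )*7^1 *53^1*97^1*10337^( - 1) 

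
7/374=7/374 = 0.02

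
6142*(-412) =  -2530504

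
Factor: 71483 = 71483^1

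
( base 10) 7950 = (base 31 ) 88e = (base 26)bjk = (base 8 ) 17416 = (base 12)4726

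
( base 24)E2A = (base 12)484a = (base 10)8122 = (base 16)1FBA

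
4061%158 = 111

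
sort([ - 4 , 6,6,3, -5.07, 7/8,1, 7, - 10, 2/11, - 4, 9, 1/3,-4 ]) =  [ - 10, - 5.07, - 4,-4,-4,2/11, 1/3, 7/8  ,  1, 3,6, 6,7,9 ]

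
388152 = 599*648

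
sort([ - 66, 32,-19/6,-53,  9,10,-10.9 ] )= [ - 66,-53, -10.9 , - 19/6,9, 10,  32] 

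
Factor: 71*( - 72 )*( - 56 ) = 286272 = 2^6*3^2*7^1*71^1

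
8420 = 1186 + 7234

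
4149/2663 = 4149/2663= 1.56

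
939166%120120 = 98326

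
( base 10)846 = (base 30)s6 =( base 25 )18l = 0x34e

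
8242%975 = 442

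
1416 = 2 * 708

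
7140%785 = 75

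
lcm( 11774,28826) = 835954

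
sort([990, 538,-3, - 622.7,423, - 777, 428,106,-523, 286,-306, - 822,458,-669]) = [  -  822,-777, - 669, - 622.7,-523,-306,-3 , 106, 286,423, 428, 458, 538, 990]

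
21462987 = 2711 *7917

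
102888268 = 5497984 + 97390284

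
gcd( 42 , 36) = 6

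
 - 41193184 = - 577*71392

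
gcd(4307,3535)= 1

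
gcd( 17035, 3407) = 3407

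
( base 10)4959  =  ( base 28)693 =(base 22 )A59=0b1001101011111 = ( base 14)1B43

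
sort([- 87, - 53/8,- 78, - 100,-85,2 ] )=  [ - 100, - 87 , - 85, - 78, - 53/8, 2]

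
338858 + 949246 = 1288104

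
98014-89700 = 8314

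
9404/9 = 9404/9= 1044.89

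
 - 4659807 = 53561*(-87) 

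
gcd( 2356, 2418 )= 62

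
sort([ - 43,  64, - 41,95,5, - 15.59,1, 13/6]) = [-43,-41, - 15.59,1,13/6 , 5,64,95 ]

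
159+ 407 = 566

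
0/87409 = 0 = 0.00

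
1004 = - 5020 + 6024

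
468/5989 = 468/5989= 0.08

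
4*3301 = 13204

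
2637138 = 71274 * 37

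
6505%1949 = 658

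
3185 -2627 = 558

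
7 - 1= 6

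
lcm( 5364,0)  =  0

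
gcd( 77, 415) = 1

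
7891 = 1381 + 6510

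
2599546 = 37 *70258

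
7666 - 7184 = 482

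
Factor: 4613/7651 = 659/1093 = 659^1 *1093^(-1)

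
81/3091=81/3091 = 0.03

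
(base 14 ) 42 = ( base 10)58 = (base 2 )111010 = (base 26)26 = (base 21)2g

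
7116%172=64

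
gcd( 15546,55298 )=2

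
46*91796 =4222616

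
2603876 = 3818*682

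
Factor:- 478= - 2^1*239^1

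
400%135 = 130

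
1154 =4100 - 2946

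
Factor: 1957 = 19^1*103^1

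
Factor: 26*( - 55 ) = - 1430 = - 2^1*5^1*11^1*13^1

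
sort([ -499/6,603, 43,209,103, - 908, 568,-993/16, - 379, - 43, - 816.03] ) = [ - 908, - 816.03,-379, - 499/6, - 993/16,-43, 43 , 103, 209,568, 603 ] 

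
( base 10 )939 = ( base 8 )1653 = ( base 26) 1a3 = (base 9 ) 1253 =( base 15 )429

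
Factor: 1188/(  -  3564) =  - 3^( - 1)= - 1/3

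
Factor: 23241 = 3^1*61^1*127^1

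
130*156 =20280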